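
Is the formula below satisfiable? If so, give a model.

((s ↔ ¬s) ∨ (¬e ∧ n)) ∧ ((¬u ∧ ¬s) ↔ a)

u=T, s=T, a=F, e=F, n=T

  (s ↔ ¬s) ∨ (¬e ∧ n) = True
    s ↔ ¬s = False
      ¬s = False
    ¬e ∧ n = True
      ¬e = True
  (¬u ∧ ¬s) ↔ a = True
    ¬u ∧ ¬s = False
      ¬u = False
      ¬s = False
Both conjuncts True, so the formula holds.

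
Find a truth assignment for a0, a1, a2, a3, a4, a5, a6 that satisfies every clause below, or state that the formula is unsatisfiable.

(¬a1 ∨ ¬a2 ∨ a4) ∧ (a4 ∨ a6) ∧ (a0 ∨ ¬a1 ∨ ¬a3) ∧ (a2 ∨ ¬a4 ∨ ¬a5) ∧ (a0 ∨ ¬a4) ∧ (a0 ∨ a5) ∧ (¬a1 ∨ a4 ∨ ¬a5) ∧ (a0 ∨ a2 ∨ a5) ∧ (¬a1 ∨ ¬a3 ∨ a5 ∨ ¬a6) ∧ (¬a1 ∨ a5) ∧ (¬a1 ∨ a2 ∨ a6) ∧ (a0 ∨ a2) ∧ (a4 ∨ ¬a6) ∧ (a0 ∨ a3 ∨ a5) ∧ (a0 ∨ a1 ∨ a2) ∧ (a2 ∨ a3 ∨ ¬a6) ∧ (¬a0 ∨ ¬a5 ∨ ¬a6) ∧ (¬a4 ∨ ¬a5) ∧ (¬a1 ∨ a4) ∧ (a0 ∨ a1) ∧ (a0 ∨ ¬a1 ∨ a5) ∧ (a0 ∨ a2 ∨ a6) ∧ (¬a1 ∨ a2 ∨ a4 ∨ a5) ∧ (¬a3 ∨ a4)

a0 = True, a1 = False, a2 = True, a3 = False, a4 = True, a5 = False, a6 = True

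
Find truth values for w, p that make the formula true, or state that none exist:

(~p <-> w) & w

w: True, p: False

  ~p <-> w = True
    ~p = True
Both conjuncts True, so the formula holds.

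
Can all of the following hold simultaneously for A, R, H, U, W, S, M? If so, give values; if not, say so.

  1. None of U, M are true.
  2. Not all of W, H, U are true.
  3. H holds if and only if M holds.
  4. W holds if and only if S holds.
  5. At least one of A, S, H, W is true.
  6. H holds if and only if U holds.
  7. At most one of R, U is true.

A = True, R = True, H = False, U = False, W = False, S = False, M = False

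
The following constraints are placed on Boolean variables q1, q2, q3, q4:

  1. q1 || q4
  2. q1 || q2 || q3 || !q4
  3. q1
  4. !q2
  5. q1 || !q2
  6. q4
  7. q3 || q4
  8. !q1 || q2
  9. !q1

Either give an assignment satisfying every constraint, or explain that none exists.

Unsatisfiable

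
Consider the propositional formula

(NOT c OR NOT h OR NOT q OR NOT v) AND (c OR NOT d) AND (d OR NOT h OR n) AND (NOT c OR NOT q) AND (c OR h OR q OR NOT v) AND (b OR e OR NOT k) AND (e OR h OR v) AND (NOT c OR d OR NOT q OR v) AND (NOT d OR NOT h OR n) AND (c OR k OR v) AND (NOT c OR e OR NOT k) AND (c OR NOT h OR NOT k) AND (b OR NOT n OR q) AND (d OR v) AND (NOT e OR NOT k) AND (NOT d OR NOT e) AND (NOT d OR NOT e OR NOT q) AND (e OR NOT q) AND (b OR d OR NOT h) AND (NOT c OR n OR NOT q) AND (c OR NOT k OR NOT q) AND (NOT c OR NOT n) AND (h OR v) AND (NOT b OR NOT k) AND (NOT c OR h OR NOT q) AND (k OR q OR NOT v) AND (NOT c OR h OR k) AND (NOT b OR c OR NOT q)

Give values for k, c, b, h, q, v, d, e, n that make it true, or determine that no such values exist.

Try k = True:
  (NOT e OR NOT k) forces e = False.
  (b OR e OR NOT k) forces b = True.
  clause (NOT b OR NOT k) is falsified — backtrack.
So k = False.
Set c = False.
  then (c OR NOT d) forces d = False.
  then (c OR k OR v) forces v = True.
  then (k OR q OR NOT v) forces q = True.
  then (NOT b OR c OR NOT q) forces b = False.
  then (e OR NOT q) forces e = True.
  then (b OR d OR NOT h) forces h = False.
Set n = True.
All clauses satisfied.

k=F, c=F, b=F, h=F, q=T, v=T, d=F, e=T, n=T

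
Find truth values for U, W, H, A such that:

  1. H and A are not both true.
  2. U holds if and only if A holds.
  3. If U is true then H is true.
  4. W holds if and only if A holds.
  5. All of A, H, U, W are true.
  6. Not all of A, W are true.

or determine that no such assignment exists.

Case W = True:
  (4) with W=T forces A = True.
  Constraint (6) is violated (A=T, W=T) — contradiction.
Case W = False:
  Constraint (5) is violated (W=F) — contradiction.
Both cases fail — unsatisfiable.

The formula is unsatisfiable.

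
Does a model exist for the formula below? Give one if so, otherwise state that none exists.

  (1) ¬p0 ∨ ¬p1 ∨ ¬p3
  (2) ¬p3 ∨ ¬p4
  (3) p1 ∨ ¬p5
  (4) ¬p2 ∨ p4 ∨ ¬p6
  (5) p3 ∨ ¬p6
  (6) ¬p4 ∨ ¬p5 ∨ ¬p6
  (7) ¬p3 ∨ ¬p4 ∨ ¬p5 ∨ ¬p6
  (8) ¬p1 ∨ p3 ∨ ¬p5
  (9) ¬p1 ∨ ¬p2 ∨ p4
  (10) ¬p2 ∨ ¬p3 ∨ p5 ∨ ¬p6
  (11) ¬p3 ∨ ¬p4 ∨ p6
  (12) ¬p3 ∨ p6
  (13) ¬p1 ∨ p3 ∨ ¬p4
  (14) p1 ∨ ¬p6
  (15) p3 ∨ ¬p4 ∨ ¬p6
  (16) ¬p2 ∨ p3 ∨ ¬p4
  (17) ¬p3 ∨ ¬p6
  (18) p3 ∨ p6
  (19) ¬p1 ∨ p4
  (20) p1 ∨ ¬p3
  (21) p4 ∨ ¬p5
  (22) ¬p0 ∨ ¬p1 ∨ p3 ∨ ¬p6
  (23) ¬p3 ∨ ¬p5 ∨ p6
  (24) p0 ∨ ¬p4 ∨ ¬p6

The formula is unsatisfiable.

Case p6 = True:
  (p3 ∨ ¬p6) forces p3 = True.
  Clause (¬p3 ∨ ¬p6) is falsified — contradiction.
Case p6 = False:
  (¬p3 ∨ p6) forces p3 = False.
  Clause (p3 ∨ p6) is falsified — contradiction.
Both cases fail, so the formula is unsatisfiable.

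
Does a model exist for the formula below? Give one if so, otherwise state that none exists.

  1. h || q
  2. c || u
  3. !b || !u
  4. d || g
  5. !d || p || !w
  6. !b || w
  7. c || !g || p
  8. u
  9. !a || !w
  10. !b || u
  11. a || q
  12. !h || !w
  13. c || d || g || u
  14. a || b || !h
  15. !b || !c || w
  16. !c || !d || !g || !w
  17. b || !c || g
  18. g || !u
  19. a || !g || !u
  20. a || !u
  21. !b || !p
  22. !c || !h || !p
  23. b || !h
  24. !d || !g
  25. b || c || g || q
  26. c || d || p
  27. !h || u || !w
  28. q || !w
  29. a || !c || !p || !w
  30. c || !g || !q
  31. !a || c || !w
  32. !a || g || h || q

a=T, p=F, d=F, u=T, g=T, h=F, q=T, c=T, w=F, b=F

Unit clause (u) forces u = True.
In (g || !u) only g is left, so g = True.
In (a || !g || !u) only a is left, so a = True.
In (!d || !g) only !d is left, so d = False.
In (!b || !u) only !b is left, so b = False.
In (!a || !w) only !w is left, so w = False.
In (b || !h) only !h is left, so h = False.
In (h || q) only q is left, so q = True.
In (c || !g || !q) only c is left, so c = True.
Set p = False.
All clauses satisfied.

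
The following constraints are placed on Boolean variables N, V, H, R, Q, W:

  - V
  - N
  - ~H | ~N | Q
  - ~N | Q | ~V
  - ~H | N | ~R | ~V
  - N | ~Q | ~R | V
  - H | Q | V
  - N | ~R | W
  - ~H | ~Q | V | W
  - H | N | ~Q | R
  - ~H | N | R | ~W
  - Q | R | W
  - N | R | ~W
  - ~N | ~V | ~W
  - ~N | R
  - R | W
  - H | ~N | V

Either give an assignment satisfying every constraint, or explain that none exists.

Unit clause (V) forces V = True.
Unit clause (N) forces N = True.
In (~N | Q | ~V) only Q is left, so Q = True.
In (~N | ~V | ~W) only ~W is left, so W = False.
In (~N | R) only R is left, so R = True.
Set H = False.
All clauses satisfied.

N = True, V = True, H = False, R = True, Q = True, W = False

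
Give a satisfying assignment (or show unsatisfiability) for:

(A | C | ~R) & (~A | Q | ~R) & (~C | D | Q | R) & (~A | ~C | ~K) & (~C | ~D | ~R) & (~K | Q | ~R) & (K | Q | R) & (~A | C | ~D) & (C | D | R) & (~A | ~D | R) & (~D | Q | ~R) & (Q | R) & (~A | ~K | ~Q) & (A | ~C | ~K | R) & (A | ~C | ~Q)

R=F, D=F, K=F, C=T, A=T, Q=T

Set R = False.
  then (Q | R) forces Q = True.
Set D = False.
  then (C | D | R) forces C = True.
  then (A | ~C | ~Q) forces A = True.
  then (~A | ~C | ~K) forces K = False.
All clauses satisfied.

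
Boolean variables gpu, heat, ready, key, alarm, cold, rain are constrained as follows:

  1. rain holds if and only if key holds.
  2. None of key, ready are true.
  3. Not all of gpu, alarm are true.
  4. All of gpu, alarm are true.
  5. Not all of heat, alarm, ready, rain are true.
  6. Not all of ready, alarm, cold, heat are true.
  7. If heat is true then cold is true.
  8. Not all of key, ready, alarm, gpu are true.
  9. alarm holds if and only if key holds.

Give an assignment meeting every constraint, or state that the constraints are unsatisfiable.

Case alarm = True:
  (2) forces key = False.
  Constraint (9) is violated (alarm=T, key=F) — contradiction.
Case alarm = False:
  Constraint (4) is violated (alarm=F) — contradiction.
Both cases fail — unsatisfiable.

The formula is unsatisfiable.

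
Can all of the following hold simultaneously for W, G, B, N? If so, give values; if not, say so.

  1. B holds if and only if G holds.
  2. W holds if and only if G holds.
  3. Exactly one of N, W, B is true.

W=F, G=F, B=F, N=T

  (1) B=F, G=F — same ✓
  (2) W=F, G=F — same ✓
  (3) {N, W, B}: 1 true — exactly one ✓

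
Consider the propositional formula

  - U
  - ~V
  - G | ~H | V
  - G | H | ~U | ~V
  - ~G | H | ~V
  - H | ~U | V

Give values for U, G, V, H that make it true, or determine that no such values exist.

Unit clause (U) forces U = True.
Unit clause (~V) forces V = False.
In (H | ~U | V) only H is left, so H = True.
In (G | ~H | V) only G is left, so G = True.
Check each clause:
  (U): U holds.
  (~V): ~V holds.
  (G | ~H | V): G holds.
  (G | H | ~U | ~V): G holds.
  (~G | H | ~V): H holds.
  (H | ~U | V): H holds.
All clauses satisfied.

U=T, G=T, V=F, H=T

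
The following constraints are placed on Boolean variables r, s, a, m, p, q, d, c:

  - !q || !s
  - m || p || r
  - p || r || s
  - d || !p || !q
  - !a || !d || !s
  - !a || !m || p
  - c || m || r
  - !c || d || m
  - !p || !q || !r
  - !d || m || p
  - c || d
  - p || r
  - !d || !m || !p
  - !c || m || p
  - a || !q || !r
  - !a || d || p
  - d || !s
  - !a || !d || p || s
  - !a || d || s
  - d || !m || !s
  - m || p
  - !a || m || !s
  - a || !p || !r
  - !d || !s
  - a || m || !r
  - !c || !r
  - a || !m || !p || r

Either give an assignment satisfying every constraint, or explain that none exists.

r: True, s: False, a: False, m: True, p: False, q: False, d: True, c: False

Set r = True.
  then (!c || !r) forces c = False.
  then (c || d) forces d = True.
  then (!d || !s) forces s = False.
Set a = False.
  then (a || !q || !r) forces q = False.
  then (a || !p || !r) forces p = False.
  then (a || m || !r) forces m = True.
All clauses satisfied.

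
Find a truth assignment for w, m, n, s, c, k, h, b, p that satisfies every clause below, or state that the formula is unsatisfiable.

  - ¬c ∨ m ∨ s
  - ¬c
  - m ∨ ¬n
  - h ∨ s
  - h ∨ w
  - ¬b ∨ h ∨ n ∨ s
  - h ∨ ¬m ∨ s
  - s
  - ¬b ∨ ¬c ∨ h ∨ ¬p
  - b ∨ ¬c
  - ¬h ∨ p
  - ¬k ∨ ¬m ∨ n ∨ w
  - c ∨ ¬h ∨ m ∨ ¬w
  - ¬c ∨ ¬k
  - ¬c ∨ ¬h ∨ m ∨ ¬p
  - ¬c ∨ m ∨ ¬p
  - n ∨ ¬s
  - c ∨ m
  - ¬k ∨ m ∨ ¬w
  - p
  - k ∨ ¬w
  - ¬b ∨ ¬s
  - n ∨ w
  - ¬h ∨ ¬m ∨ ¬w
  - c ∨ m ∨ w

w=T, m=T, n=T, s=T, c=F, k=T, h=F, b=F, p=T

Unit clause (¬c) forces c = False.
Unit clause (s) forces s = True.
In (n ∨ ¬s) only n is left, so n = True.
In (c ∨ m) only m is left, so m = True.
Unit clause (p) forces p = True.
In (¬b ∨ ¬s) only ¬b is left, so b = False.
Set w = True.
  then (k ∨ ¬w) forces k = True.
  then (¬h ∨ ¬m ∨ ¬w) forces h = False.
All clauses satisfied.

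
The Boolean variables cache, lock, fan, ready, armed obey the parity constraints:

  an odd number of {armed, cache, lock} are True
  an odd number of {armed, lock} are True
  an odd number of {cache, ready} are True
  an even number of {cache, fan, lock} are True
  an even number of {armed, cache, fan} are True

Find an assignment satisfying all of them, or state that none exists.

Adding constraints 2, 4, 5 mod 2: every variable appears an even number of times on the left, so the left side is 0.
But the right sides sum to 1 (mod 2). 0 ≠ 1 — the system is inconsistent.

UNSATISFIABLE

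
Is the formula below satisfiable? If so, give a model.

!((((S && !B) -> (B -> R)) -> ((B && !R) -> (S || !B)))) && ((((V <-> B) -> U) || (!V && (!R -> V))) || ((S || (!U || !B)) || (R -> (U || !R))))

B=T, R=F, U=F, S=F, V=F

  !((((S && !B) -> (B -> R)) -> ((B && !R) -> (S || !B)))) = True
    ((S && !B) -> (B -> R)) -> ((B && !R) -> (S || !B)) = False
      (S && !B) -> (B -> R) = True
        S && !B = False
          !B = False
        B -> R = False
      (B && !R) -> (S || !B) = False
        B && !R = True
          !R = True
        S || !B = False
          !B = False
  (((V <-> B) -> U) || (!V && (!R -> V))) || ((S || (!U || !B)) || (R -> (U || !R))) = True
    ((V <-> B) -> U) || (!V && (!R -> V)) = True
      (V <-> B) -> U = True
        V <-> B = False
      !V && (!R -> V) = False
        !V = True
        !R -> V = False
          !R = True
    (S || (!U || !B)) || (R -> (U || !R)) = True
      S || (!U || !B) = True
        !U || !B = True
          !U = True
          !B = False
      R -> (U || !R) = True
        U || !R = True
          !R = True
Both conjuncts True, so the formula holds.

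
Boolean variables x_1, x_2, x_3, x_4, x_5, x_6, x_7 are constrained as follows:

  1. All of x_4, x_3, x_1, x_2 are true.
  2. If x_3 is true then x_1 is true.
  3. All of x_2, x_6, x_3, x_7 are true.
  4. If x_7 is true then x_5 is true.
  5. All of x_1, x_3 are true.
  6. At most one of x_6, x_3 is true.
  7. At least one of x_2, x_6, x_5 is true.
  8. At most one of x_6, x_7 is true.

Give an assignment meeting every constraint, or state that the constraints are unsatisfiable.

The formula is unsatisfiable.

Case x_6 = True:
  (1) forces x_4 = True.
  (1) forces x_3 = True.
  Constraint (6) is violated (x_6=T, x_3=T) — contradiction.
Case x_6 = False:
  Constraint (3) is violated (x_6=F) — contradiction.
Both cases fail — unsatisfiable.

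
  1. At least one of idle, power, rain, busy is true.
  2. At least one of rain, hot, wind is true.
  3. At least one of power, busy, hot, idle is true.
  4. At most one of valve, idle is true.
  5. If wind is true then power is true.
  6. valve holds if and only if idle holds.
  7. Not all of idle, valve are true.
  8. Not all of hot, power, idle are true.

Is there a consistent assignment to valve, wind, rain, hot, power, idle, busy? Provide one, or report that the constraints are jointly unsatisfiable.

valve=F; wind=T; rain=F; hot=T; power=T; idle=F; busy=T

  (1) {idle, power, rain, busy}: 2 true — at least one ✓
  (2) {rain, hot, wind}: 2 true — at least one ✓
  (3) {power, busy, hot, idle}: 3 true — at least one ✓
  (4) {valve, idle}: 0 true — at most one ✓
  (5) wind=T ⇒ power: T ✓
  (6) valve=F, idle=F — same ✓
  (7) {idle, valve}: 0/2 true — not all ✓
  (8) {hot, power, idle}: 2/3 true — not all ✓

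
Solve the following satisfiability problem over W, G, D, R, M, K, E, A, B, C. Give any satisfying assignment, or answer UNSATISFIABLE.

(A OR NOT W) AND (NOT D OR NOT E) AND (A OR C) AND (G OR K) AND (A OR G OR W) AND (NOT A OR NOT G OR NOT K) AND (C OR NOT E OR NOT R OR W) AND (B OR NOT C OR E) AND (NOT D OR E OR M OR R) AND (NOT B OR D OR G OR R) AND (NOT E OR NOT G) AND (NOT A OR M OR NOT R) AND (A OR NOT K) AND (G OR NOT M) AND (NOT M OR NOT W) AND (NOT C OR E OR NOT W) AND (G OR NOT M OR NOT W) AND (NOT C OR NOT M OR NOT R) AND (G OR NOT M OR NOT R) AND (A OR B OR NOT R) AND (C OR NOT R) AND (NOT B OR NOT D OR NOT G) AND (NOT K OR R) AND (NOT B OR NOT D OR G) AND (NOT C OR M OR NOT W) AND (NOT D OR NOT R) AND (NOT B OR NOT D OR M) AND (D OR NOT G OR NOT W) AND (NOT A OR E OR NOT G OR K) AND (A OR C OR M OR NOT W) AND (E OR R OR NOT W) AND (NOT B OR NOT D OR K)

Set W = False.
Try G = False:
  (G OR K) forces K = True.
  (A OR G OR W) forces A = True.
  (G OR NOT M) forces M = False.
  (NOT A OR M OR NOT R) forces R = False.
  clause (NOT K OR R) is falsified — backtrack.
So G = True.
  then (NOT E OR NOT G) forces E = False.
Set D = False.
Set R = True.
  then (C OR NOT R) forces C = True.
  then (B OR NOT C OR E) forces B = True.
  then (NOT C OR NOT M OR NOT R) forces M = False.
  then (NOT A OR M OR NOT R) forces A = False.
  then (A OR NOT K) forces K = False.
All clauses satisfied.

W: False; G: True; D: False; R: True; M: False; K: False; E: False; A: False; B: True; C: True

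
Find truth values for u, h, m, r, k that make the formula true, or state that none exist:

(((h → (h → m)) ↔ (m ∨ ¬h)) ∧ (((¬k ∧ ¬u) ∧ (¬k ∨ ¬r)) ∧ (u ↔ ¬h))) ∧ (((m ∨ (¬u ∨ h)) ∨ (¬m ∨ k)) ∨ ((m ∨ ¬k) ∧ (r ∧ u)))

u = False, h = True, m = False, r = False, k = False

  ((h → (h → m)) ↔ (m ∨ ¬h)) ∧ (((¬k ∧ ¬u) ∧ (¬k ∨ ¬r)) ∧ (u ↔ ¬h)) = True
    (h → (h → m)) ↔ (m ∨ ¬h) = True
      h → (h → m) = False
        h → m = False
      m ∨ ¬h = False
        ¬h = False
    ((¬k ∧ ¬u) ∧ (¬k ∨ ¬r)) ∧ (u ↔ ¬h) = True
      (¬k ∧ ¬u) ∧ (¬k ∨ ¬r) = True
        ¬k ∧ ¬u = True
          ¬k = True
          ¬u = True
        ¬k ∨ ¬r = True
          ¬k = True
          ¬r = True
      u ↔ ¬h = True
        ¬h = False
  ((m ∨ (¬u ∨ h)) ∨ (¬m ∨ k)) ∨ ((m ∨ ¬k) ∧ (r ∧ u)) = True
    (m ∨ (¬u ∨ h)) ∨ (¬m ∨ k) = True
      m ∨ (¬u ∨ h) = True
        ¬u ∨ h = True
          ¬u = True
      ¬m ∨ k = True
        ¬m = True
    (m ∨ ¬k) ∧ (r ∧ u) = False
      m ∨ ¬k = True
        ¬k = True
      r ∧ u = False
Both conjuncts True, so the formula holds.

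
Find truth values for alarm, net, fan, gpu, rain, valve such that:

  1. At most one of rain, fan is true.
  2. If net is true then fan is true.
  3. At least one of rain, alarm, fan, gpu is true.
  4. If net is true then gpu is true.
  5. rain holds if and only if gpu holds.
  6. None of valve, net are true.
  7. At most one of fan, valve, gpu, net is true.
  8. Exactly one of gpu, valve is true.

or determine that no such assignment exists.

alarm = True, net = False, fan = False, gpu = True, rain = True, valve = False

  (1) {rain, fan}: 1 true — at most one ✓
  (2) net=F ⇒ fan: vacuous ✓
  (3) {rain, alarm, fan, gpu}: 3 true — at least one ✓
  (4) net=F ⇒ gpu: vacuous ✓
  (5) rain=T, gpu=T — same ✓
  (6) {valve, net}: 0 true — none ✓
  (7) {fan, valve, gpu, net}: 1 true — at most one ✓
  (8) {gpu, valve}: 1 true — exactly one ✓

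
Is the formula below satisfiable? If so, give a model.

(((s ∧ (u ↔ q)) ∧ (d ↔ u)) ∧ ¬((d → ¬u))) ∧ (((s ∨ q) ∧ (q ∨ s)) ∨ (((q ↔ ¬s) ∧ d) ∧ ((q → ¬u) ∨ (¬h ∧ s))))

q=T, s=T, h=T, u=T, d=T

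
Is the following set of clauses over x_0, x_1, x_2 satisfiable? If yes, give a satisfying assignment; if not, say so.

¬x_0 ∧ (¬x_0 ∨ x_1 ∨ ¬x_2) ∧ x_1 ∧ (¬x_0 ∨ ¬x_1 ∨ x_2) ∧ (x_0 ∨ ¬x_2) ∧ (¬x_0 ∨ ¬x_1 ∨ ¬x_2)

x_0 = False, x_1 = True, x_2 = False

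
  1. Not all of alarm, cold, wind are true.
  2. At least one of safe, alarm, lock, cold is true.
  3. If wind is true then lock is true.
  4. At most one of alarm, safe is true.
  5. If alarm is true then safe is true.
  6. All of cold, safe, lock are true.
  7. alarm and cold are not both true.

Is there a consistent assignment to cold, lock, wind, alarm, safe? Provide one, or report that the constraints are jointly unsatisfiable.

cold = True; lock = True; wind = False; alarm = False; safe = True

  (1) {alarm, cold, wind}: 1/3 true — not all ✓
  (2) {safe, alarm, lock, cold}: 3 true — at least one ✓
  (3) wind=F ⇒ lock: vacuous ✓
  (4) {alarm, safe}: 1 true — at most one ✓
  (5) alarm=F ⇒ safe: vacuous ✓
  (6) {cold, safe, lock}: all 3 true ✓
  (7) alarm=F, cold=T — not both ✓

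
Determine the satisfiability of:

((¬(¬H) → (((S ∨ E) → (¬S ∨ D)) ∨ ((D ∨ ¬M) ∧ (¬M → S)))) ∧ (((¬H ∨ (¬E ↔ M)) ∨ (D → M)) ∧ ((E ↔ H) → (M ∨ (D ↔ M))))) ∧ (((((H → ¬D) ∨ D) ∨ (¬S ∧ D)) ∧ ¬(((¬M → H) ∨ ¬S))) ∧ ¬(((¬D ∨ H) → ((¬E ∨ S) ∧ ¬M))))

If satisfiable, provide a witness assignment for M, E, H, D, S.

Unsatisfiable — no assignment works.

Case H = True: the conjunct ¬(((¬M → H) ∨ ¬S)) becomes ¬((True ∨ ¬S)) = False.
Case H = False: the formula simplifies to (¬E → (M ∨ (D ↔ M))) ∧ (¬((M ∨ ¬S)) ∧ ¬((¬D → ((¬E ∨ S) ∧ ¬M)))).
  M = True: the conjunct ¬((M ∨ ¬S)) becomes ¬((True ∨ ¬S)) = False.
  M = False: simplifies to (¬E → ¬D) ∧ (¬(¬S) ∧ ¬((¬D → (¬E ∨ S)))).
    S = True: the conjunct ¬((¬D → (¬E ∨ S))) becomes ¬((¬D → True)) = False.
    S = False: the conjunct ¬(¬S) becomes ¬(¬False) = False.
Both cases fail — unsatisfiable.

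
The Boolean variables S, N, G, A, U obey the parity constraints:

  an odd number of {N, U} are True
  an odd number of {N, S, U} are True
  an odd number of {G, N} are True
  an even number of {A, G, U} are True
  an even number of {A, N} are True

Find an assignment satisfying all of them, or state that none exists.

S = False; N = False; G = True; A = False; U = True

{N, U}: 1 true → odd ✓
{N, S, U}: 1 true → odd ✓
{G, N}: 1 true → odd ✓
{A, G, U}: 2 true → even ✓
{A, N}: 0 true → even ✓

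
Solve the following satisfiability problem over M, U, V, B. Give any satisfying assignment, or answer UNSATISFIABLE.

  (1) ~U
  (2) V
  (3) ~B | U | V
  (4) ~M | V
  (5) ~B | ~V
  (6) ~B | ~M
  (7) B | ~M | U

M: False; U: False; V: True; B: False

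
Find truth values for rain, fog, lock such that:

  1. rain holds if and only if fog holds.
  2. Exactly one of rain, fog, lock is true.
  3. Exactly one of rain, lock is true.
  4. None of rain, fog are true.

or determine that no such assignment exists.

rain = False; fog = False; lock = True

  (1) rain=F, fog=F — same ✓
  (2) {rain, fog, lock}: 1 true — exactly one ✓
  (3) {rain, lock}: 1 true — exactly one ✓
  (4) {rain, fog}: 0 true — none ✓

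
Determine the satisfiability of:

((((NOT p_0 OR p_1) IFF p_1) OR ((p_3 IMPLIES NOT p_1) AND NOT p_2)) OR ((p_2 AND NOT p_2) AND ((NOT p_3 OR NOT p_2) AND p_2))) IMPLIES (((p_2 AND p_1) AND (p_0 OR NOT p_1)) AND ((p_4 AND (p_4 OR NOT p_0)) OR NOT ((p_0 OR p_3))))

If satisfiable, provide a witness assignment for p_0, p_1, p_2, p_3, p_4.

p_0=F, p_1=F, p_2=T, p_3=F, p_4=F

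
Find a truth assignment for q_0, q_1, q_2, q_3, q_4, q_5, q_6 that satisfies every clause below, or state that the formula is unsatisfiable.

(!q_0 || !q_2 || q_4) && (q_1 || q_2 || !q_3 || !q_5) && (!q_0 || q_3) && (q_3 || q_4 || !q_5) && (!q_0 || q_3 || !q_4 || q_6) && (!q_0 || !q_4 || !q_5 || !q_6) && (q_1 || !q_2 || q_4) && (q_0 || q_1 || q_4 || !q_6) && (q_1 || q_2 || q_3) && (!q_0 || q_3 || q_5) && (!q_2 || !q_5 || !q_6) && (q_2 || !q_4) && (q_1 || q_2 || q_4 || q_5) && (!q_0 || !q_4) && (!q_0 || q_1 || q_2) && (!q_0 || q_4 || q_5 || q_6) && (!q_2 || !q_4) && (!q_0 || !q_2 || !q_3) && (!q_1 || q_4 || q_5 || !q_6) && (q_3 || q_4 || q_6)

Set q_0 = False.
Set q_1 = True.
Set q_2 = False.
  then (q_2 || !q_4) forces q_4 = False.
Try q_3 = False:
  (q_3 || q_4 || !q_5) forces q_5 = False.
  (!q_1 || q_4 || q_5 || !q_6) forces q_6 = False.
  clause (q_3 || q_4 || q_6) is falsified — backtrack.
So q_3 = True.
Set q_5 = True.
Set q_6 = True.
All clauses satisfied.

q_0 = False, q_1 = True, q_2 = False, q_3 = True, q_4 = False, q_5 = True, q_6 = True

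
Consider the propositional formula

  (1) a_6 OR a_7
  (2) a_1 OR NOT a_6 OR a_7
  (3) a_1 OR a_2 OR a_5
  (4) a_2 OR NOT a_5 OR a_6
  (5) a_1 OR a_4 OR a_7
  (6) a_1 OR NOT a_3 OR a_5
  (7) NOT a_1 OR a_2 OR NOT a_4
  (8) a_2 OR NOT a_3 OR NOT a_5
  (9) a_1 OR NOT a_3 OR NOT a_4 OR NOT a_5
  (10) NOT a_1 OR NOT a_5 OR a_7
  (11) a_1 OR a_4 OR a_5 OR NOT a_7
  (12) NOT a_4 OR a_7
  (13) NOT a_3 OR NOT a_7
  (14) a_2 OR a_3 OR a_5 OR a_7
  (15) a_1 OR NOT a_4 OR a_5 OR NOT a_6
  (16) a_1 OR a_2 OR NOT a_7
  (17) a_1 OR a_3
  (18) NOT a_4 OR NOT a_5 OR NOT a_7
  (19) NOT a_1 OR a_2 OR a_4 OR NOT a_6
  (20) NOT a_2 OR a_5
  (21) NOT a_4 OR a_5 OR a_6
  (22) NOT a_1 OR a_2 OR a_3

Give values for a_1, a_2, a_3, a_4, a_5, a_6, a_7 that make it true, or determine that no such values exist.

Set a_1 = True.
Set a_2 = True.
  then (NOT a_2 OR a_5) forces a_5 = True.
  then (NOT a_1 OR NOT a_5 OR a_7) forces a_7 = True.
  then (NOT a_3 OR NOT a_7) forces a_3 = False.
  then (NOT a_4 OR NOT a_5 OR NOT a_7) forces a_4 = False.
Set a_6 = False.
All clauses satisfied.

a_1 = True, a_2 = True, a_3 = False, a_4 = False, a_5 = True, a_6 = False, a_7 = True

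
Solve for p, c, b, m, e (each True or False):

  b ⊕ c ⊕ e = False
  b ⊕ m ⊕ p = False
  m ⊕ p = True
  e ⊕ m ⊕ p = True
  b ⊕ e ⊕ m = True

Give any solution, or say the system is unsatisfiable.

p = True, c = True, b = True, m = False, e = False

b ⊕ c ⊕ e = T ⊕ T ⊕ F = False ✓
b ⊕ m ⊕ p = T ⊕ F ⊕ T = False ✓
m ⊕ p = F ⊕ T = True ✓
e ⊕ m ⊕ p = F ⊕ F ⊕ T = True ✓
b ⊕ e ⊕ m = T ⊕ F ⊕ F = True ✓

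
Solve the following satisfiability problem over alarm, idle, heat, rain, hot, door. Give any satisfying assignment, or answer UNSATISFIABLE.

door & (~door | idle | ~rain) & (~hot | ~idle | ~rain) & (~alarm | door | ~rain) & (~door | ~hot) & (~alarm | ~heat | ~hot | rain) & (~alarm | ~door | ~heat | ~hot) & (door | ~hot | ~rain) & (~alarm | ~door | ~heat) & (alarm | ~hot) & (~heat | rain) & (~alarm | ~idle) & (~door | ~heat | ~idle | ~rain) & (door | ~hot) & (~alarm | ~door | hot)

alarm = False, idle = True, heat = False, rain = True, hot = False, door = True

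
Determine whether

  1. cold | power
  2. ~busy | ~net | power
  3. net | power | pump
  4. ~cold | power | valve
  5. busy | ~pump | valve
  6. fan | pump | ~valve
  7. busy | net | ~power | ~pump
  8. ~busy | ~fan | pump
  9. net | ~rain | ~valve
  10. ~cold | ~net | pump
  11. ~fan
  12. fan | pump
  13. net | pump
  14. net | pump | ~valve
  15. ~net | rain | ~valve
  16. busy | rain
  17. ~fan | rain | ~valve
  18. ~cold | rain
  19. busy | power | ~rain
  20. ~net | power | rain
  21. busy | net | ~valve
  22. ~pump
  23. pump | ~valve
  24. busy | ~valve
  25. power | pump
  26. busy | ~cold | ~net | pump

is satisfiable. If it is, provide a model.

Unsatisfiable — no assignment works.

Case fan = True:
  Clause (~fan) is falsified — contradiction.
Case fan = False:
  (fan | pump) forces pump = True.
  Clause (~pump) is falsified — contradiction.
Both cases fail, so the formula is unsatisfiable.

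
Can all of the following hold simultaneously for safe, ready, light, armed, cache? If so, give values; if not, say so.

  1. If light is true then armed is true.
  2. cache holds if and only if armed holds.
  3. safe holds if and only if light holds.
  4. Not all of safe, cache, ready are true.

safe=F, ready=F, light=F, armed=T, cache=T

  (1) light=F ⇒ armed: vacuous ✓
  (2) cache=T, armed=T — same ✓
  (3) safe=F, light=F — same ✓
  (4) {safe, cache, ready}: 1/3 true — not all ✓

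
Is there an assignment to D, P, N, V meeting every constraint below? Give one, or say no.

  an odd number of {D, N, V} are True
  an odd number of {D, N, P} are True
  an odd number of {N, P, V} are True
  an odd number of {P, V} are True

UNSATISFIABLE

Adding constraints 1, 2, 4 mod 2: every variable appears an even number of times on the left, so the left side is 0.
But the right sides sum to 1 (mod 2). 0 ≠ 1 — the system is inconsistent.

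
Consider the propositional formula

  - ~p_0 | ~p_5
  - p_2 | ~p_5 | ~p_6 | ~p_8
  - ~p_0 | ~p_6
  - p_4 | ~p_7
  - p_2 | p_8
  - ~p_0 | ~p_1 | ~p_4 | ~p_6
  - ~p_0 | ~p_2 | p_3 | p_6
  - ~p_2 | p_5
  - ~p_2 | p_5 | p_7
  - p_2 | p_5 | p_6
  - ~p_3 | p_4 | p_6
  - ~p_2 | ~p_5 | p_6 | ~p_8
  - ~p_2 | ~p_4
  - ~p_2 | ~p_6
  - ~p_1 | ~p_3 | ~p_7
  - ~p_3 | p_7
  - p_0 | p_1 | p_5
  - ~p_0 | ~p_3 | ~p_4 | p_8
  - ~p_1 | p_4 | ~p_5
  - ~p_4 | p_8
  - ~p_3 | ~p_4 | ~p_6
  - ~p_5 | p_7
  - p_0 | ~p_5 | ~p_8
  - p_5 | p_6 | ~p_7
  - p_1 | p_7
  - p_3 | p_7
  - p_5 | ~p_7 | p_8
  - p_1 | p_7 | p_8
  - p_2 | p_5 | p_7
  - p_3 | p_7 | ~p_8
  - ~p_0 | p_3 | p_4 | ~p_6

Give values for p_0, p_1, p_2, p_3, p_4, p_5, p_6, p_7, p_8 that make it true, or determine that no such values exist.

p_0 = False; p_1 = True; p_2 = False; p_3 = False; p_4 = True; p_5 = False; p_6 = True; p_7 = True; p_8 = True

Set p_0 = False.
Set p_1 = True.
Try p_2 = True:
  (~p_2 | p_5) forces p_5 = True.
  (~p_2 | ~p_4) forces p_4 = False.
  clause (~p_1 | p_4 | ~p_5) is falsified — backtrack.
So p_2 = False.
  then (p_2 | p_8) forces p_8 = True.
  then (p_0 | ~p_5 | ~p_8) forces p_5 = False.
  then (p_2 | p_5 | p_7) forces p_7 = True.
  then (p_4 | ~p_7) forces p_4 = True.
  then (p_2 | p_5 | p_6) forces p_6 = True.
  then (~p_1 | ~p_3 | ~p_7) forces p_3 = False.
All clauses satisfied.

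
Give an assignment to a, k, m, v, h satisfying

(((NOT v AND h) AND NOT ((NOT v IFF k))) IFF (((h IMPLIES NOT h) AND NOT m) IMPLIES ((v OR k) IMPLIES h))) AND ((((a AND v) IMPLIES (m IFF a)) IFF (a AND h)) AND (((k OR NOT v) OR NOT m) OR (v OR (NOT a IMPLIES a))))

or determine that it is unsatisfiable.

a = True, k = False, m = True, v = False, h = True

  ((NOT v AND h) AND NOT ((NOT v IFF k))) IFF (((h IMPLIES NOT h) AND NOT m) IMPLIES ((v OR k) IMPLIES h)) = True
    (NOT v AND h) AND NOT ((NOT v IFF k)) = True
      NOT v AND h = True
        NOT v = True
      NOT ((NOT v IFF k)) = True
        NOT v IFF k = False
          NOT v = True
    ((h IMPLIES NOT h) AND NOT m) IMPLIES ((v OR k) IMPLIES h) = True
      (h IMPLIES NOT h) AND NOT m = False
        h IMPLIES NOT h = False
          NOT h = False
        NOT m = False
      (v OR k) IMPLIES h = True
        v OR k = False
  (((a AND v) IMPLIES (m IFF a)) IFF (a AND h)) AND (((k OR NOT v) OR NOT m) OR (v OR (NOT a IMPLIES a))) = True
    ((a AND v) IMPLIES (m IFF a)) IFF (a AND h) = True
      (a AND v) IMPLIES (m IFF a) = True
        a AND v = False
        m IFF a = True
      a AND h = True
    ((k OR NOT v) OR NOT m) OR (v OR (NOT a IMPLIES a)) = True
      (k OR NOT v) OR NOT m = True
        k OR NOT v = True
          NOT v = True
        NOT m = False
      v OR (NOT a IMPLIES a) = True
        NOT a IMPLIES a = True
          NOT a = False
Both conjuncts True, so the formula holds.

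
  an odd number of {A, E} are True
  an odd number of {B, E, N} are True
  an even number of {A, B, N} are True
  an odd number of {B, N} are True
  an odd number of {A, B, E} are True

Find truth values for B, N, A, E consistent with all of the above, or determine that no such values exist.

B=F, N=T, A=T, E=F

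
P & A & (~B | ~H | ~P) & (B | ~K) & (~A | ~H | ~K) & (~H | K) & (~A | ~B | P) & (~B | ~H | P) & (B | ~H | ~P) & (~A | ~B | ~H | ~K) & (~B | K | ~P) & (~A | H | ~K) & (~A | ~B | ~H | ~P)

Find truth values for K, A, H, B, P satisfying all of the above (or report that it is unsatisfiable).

Unit clause (P) forces P = True.
Unit clause (A) forces A = True.
Try K = True:
  (B | ~K) forces B = True.
  (~B | ~H | ~P) forces H = False.
  clause (~A | H | ~K) is falsified — backtrack.
So K = False.
  then (~H | K) forces H = False.
  then (~B | K | ~P) forces B = False.
All clauses satisfied.

K=F, A=T, H=F, B=F, P=T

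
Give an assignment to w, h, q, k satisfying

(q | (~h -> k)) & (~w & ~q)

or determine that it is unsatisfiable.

w = False, h = False, q = False, k = True

  q | (~h -> k) = True
    ~h -> k = True
      ~h = True
  ~w & ~q = True
    ~w = True
    ~q = True
Both conjuncts True, so the formula holds.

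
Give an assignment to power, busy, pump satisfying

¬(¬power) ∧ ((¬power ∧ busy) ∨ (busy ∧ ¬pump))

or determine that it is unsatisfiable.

power = True, busy = True, pump = False

  ¬(¬power) = True
    ¬power = False
  (¬power ∧ busy) ∨ (busy ∧ ¬pump) = True
    ¬power ∧ busy = False
      ¬power = False
    busy ∧ ¬pump = True
      ¬pump = True
Both conjuncts True, so the formula holds.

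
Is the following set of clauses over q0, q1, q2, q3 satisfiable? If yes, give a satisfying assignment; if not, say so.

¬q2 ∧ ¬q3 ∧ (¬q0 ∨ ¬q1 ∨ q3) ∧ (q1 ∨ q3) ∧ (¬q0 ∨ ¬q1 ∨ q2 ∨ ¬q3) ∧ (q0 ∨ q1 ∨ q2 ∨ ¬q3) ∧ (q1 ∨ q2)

q0 = False, q1 = True, q2 = False, q3 = False

Unit clause (¬q2) forces q2 = False.
Unit clause (¬q3) forces q3 = False.
In (q1 ∨ q3) only q1 is left, so q1 = True.
In (¬q0 ∨ ¬q1 ∨ q3) only ¬q0 is left, so q0 = False.
Check each clause:
  (¬q2): ¬q2 holds.
  (¬q3): ¬q3 holds.
  (¬q0 ∨ ¬q1 ∨ q3): ¬q0 holds.
  (q1 ∨ q3): q1 holds.
  (¬q0 ∨ ¬q1 ∨ q2 ∨ ¬q3): ¬q0 holds.
  (q0 ∨ q1 ∨ q2 ∨ ¬q3): q1 holds.
  (q1 ∨ q2): q1 holds.
All clauses satisfied.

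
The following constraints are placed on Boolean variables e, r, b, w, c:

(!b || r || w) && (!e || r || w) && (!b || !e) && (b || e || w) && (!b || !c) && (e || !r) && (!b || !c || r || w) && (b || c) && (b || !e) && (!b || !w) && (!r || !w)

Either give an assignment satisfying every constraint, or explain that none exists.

e = False, r = False, b = False, w = True, c = True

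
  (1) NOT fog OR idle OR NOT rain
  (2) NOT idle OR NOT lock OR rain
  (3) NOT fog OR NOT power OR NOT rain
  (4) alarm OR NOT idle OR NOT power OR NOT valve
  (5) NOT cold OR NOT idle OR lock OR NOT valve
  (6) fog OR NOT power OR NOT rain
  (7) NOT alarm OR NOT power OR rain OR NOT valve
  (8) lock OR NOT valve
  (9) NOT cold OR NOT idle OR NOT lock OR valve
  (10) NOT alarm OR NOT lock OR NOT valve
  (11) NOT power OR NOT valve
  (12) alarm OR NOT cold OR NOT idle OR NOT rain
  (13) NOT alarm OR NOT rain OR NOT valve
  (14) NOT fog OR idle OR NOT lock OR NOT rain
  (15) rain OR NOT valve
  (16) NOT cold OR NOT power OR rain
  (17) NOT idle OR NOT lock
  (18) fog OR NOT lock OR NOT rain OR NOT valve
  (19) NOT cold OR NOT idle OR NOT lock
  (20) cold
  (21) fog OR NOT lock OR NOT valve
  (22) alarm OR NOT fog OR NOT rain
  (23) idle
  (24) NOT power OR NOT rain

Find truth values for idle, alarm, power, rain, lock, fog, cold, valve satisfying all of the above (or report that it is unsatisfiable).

Unit clause (cold) forces cold = True.
Unit clause (idle) forces idle = True.
In (NOT idle OR NOT lock) only NOT lock is left, so lock = False.
In (NOT cold OR NOT idle OR lock OR NOT valve) only NOT valve is left, so valve = False.
Set alarm = True.
Try power = True:
  (NOT cold OR NOT power OR rain) forces rain = True.
  clause (NOT power OR NOT rain) is falsified — backtrack.
So power = False.
Set rain = False.
Set fog = False.
All clauses satisfied.

idle=T; alarm=T; power=F; rain=F; lock=F; fog=F; cold=T; valve=F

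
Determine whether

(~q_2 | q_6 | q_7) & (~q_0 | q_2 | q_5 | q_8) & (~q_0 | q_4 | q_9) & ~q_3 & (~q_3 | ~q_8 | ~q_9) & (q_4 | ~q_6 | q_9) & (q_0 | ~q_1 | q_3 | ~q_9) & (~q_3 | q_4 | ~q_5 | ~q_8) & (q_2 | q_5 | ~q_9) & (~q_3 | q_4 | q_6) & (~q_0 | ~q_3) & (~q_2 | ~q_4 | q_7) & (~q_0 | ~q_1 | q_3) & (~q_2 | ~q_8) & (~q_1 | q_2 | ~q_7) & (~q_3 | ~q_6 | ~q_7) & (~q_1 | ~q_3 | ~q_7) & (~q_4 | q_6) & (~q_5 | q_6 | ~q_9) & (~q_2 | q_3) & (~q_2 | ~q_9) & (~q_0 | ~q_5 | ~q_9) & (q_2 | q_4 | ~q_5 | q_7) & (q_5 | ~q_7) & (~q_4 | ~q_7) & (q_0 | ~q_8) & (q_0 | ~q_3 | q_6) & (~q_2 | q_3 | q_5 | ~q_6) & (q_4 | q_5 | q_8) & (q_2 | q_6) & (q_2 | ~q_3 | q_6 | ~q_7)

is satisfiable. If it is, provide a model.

q_0 = True, q_1 = False, q_2 = False, q_3 = False, q_4 = True, q_5 = False, q_6 = True, q_7 = False, q_8 = True, q_9 = False

Unit clause (~q_3) forces q_3 = False.
In (~q_2 | q_3) only ~q_2 is left, so q_2 = False.
In (q_2 | q_6) only q_6 is left, so q_6 = True.
Set q_0 = True.
  then (~q_0 | ~q_1 | q_3) forces q_1 = False.
Set q_4 = True.
  then (~q_4 | ~q_7) forces q_7 = False.
Set q_5 = False.
  then (~q_0 | q_2 | q_5 | q_8) forces q_8 = True.
  then (q_2 | q_5 | ~q_9) forces q_9 = False.
All clauses satisfied.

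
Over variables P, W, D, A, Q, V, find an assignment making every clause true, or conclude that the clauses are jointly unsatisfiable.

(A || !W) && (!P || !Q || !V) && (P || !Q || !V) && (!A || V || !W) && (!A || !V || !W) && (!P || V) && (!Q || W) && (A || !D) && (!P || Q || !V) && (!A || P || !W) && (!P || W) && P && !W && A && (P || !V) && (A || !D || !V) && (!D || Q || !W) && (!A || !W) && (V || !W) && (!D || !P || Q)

Unsatisfiable — no assignment works.

Case P = True:
  (!P || V) forces V = True.
  (!P || !Q || !V) forces Q = False.
  Clause (!P || Q || !V) is falsified — contradiction.
Case P = False:
  Clause (P) is falsified — contradiction.
Both cases fail, so the formula is unsatisfiable.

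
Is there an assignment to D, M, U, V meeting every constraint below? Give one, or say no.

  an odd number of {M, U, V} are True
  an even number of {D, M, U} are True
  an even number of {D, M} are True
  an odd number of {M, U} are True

D = True, M = True, U = False, V = False

{M, U, V}: 1 true → odd ✓
{D, M, U}: 2 true → even ✓
{D, M}: 2 true → even ✓
{M, U}: 1 true → odd ✓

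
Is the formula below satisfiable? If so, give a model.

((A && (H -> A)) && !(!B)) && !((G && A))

H = False, A = True, B = True, G = False

  (A && (H -> A)) && !(!B) = True
    A && (H -> A) = True
      H -> A = True
    !(!B) = True
      !B = False
  !((G && A)) = True
    G && A = False
Both conjuncts True, so the formula holds.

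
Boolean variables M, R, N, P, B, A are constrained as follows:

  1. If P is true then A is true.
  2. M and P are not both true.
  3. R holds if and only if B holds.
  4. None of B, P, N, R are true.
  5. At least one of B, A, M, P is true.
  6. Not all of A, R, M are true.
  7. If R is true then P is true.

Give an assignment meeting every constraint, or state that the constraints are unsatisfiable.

M = True; R = False; N = False; P = False; B = False; A = False

  (1) P=F ⇒ A: vacuous ✓
  (2) M=T, P=F — not both ✓
  (3) R=F, B=F — same ✓
  (4) {B, P, N, R}: 0 true — none ✓
  (5) {B, A, M, P}: 1 true — at least one ✓
  (6) {A, R, M}: 1/3 true — not all ✓
  (7) R=F ⇒ P: vacuous ✓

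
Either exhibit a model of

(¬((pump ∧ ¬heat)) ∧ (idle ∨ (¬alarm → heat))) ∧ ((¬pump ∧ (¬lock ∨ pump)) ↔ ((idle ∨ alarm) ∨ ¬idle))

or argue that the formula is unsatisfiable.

heat=T; idle=T; pump=F; alarm=F; lock=F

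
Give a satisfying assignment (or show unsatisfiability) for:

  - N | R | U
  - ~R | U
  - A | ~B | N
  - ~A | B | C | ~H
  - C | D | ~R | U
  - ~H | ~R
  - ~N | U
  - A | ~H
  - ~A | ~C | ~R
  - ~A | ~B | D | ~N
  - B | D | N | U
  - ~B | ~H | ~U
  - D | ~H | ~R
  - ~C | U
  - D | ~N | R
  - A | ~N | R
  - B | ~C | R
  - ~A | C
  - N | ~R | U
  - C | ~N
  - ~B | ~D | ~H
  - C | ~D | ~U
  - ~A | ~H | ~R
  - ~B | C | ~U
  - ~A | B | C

Set B = True.
Try C = False:
  (~A | C) forces A = False.
  (A | ~B | N) forces N = True.
  clause (C | ~N) is falsified — backtrack.
So C = True.
  then (~C | U) forces U = True.
  then (~B | ~H | ~U) forces H = False.
Set D = True.
Set R = False.
Set N = False.
  then (A | ~B | N) forces A = True.
All clauses satisfied.

B = True; C = True; D = True; R = False; U = True; N = False; H = False; A = True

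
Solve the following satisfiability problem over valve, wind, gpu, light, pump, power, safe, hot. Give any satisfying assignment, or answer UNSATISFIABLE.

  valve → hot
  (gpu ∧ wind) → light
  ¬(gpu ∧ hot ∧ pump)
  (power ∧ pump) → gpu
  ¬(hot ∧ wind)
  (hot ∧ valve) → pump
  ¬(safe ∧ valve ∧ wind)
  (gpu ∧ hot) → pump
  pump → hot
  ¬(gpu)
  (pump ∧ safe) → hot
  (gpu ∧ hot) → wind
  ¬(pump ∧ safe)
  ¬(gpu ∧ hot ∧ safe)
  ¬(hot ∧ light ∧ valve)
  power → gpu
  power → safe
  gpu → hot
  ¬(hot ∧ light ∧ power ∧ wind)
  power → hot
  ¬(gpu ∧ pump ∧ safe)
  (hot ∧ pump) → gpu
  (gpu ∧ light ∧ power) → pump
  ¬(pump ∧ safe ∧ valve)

Unit clause (¬gpu) forces gpu = False.
In (gpu ∨ ¬power) only ¬power is left, so power = False.
Try valve = True:
  (hot ∨ ¬valve) forces hot = True.
  (gpu ∨ ¬hot ∨ ¬pump) forces pump = False.
  clause (¬hot ∨ pump ∨ ¬valve) is falsified — backtrack.
So valve = False.
Set wind = False.
Set light = True.
Set pump = False.
Set safe = True.
Set hot = False.
All clauses satisfied.

valve=F, wind=F, gpu=F, light=T, pump=F, power=F, safe=T, hot=F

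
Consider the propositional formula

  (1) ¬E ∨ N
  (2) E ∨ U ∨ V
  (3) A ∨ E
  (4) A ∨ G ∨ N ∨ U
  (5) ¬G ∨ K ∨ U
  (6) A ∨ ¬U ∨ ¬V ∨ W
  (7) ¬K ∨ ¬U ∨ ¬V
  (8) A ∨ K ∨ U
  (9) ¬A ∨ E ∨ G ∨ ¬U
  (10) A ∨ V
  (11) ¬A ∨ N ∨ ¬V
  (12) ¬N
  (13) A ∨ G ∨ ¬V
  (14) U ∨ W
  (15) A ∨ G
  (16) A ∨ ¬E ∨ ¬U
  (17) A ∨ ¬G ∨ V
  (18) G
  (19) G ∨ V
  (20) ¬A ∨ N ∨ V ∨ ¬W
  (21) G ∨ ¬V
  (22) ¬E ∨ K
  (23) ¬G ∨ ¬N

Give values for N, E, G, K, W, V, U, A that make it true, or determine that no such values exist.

N: False; E: False; G: True; K: False; W: False; V: False; U: True; A: True

Unit clause (¬N) forces N = False.
Unit clause (G) forces G = True.
In (¬E ∨ N) only ¬E is left, so E = False.
In (A ∨ E) only A is left, so A = True.
In (¬A ∨ N ∨ ¬V) only ¬V is left, so V = False.
In (¬A ∨ N ∨ V ∨ ¬W) only ¬W is left, so W = False.
In (E ∨ U ∨ V) only U is left, so U = True.
Set K = False.
All clauses satisfied.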